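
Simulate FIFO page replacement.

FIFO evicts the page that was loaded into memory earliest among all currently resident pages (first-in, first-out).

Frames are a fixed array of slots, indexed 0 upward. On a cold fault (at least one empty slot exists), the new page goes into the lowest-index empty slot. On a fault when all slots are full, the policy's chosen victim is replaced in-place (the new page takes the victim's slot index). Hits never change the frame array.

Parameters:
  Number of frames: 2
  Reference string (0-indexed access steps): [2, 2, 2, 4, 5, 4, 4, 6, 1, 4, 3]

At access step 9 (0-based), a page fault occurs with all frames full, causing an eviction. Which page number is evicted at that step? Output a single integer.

Step 0: ref 2 -> FAULT, frames=[2,-]
Step 1: ref 2 -> HIT, frames=[2,-]
Step 2: ref 2 -> HIT, frames=[2,-]
Step 3: ref 4 -> FAULT, frames=[2,4]
Step 4: ref 5 -> FAULT, evict 2, frames=[5,4]
Step 5: ref 4 -> HIT, frames=[5,4]
Step 6: ref 4 -> HIT, frames=[5,4]
Step 7: ref 6 -> FAULT, evict 4, frames=[5,6]
Step 8: ref 1 -> FAULT, evict 5, frames=[1,6]
Step 9: ref 4 -> FAULT, evict 6, frames=[1,4]
At step 9: evicted page 6

Answer: 6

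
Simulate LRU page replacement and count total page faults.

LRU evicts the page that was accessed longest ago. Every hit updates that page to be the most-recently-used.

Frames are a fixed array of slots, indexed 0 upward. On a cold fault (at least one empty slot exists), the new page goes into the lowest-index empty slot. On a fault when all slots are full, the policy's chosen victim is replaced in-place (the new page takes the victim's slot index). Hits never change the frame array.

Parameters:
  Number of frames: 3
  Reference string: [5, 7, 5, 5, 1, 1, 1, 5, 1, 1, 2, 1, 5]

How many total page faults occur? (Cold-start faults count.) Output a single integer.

Step 0: ref 5 → FAULT, frames=[5,-,-]
Step 1: ref 7 → FAULT, frames=[5,7,-]
Step 2: ref 5 → HIT, frames=[5,7,-]
Step 3: ref 5 → HIT, frames=[5,7,-]
Step 4: ref 1 → FAULT, frames=[5,7,1]
Step 5: ref 1 → HIT, frames=[5,7,1]
Step 6: ref 1 → HIT, frames=[5,7,1]
Step 7: ref 5 → HIT, frames=[5,7,1]
Step 8: ref 1 → HIT, frames=[5,7,1]
Step 9: ref 1 → HIT, frames=[5,7,1]
Step 10: ref 2 → FAULT (evict 7), frames=[5,2,1]
Step 11: ref 1 → HIT, frames=[5,2,1]
Step 12: ref 5 → HIT, frames=[5,2,1]
Total faults: 4

Answer: 4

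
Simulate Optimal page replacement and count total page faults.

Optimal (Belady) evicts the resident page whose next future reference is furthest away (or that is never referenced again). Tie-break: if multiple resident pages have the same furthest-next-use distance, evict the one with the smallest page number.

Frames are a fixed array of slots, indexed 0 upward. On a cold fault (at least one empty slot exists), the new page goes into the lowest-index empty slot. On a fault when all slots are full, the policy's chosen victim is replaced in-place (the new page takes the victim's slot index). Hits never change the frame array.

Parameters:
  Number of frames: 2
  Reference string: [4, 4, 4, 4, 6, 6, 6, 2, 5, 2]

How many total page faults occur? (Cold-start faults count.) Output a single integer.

Answer: 4

Derivation:
Step 0: ref 4 → FAULT, frames=[4,-]
Step 1: ref 4 → HIT, frames=[4,-]
Step 2: ref 4 → HIT, frames=[4,-]
Step 3: ref 4 → HIT, frames=[4,-]
Step 4: ref 6 → FAULT, frames=[4,6]
Step 5: ref 6 → HIT, frames=[4,6]
Step 6: ref 6 → HIT, frames=[4,6]
Step 7: ref 2 → FAULT (evict 4), frames=[2,6]
Step 8: ref 5 → FAULT (evict 6), frames=[2,5]
Step 9: ref 2 → HIT, frames=[2,5]
Total faults: 4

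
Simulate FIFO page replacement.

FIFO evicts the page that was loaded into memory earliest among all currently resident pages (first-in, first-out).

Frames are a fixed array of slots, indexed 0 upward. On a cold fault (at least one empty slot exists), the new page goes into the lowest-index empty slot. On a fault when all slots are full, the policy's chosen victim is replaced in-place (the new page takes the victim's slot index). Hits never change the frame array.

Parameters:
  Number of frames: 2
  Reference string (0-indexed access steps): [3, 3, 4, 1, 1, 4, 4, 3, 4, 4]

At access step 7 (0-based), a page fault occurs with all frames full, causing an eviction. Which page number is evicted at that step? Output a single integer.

Step 0: ref 3 -> FAULT, frames=[3,-]
Step 1: ref 3 -> HIT, frames=[3,-]
Step 2: ref 4 -> FAULT, frames=[3,4]
Step 3: ref 1 -> FAULT, evict 3, frames=[1,4]
Step 4: ref 1 -> HIT, frames=[1,4]
Step 5: ref 4 -> HIT, frames=[1,4]
Step 6: ref 4 -> HIT, frames=[1,4]
Step 7: ref 3 -> FAULT, evict 4, frames=[1,3]
At step 7: evicted page 4

Answer: 4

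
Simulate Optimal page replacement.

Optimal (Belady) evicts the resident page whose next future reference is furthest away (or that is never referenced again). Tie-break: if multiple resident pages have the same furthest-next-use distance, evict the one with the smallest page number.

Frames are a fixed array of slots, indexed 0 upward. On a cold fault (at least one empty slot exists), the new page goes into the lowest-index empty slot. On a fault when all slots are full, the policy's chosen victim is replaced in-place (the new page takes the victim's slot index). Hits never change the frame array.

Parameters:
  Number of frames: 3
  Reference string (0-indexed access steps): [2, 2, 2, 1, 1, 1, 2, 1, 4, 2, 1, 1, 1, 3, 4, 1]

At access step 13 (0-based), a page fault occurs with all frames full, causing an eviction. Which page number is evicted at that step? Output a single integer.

Step 0: ref 2 -> FAULT, frames=[2,-,-]
Step 1: ref 2 -> HIT, frames=[2,-,-]
Step 2: ref 2 -> HIT, frames=[2,-,-]
Step 3: ref 1 -> FAULT, frames=[2,1,-]
Step 4: ref 1 -> HIT, frames=[2,1,-]
Step 5: ref 1 -> HIT, frames=[2,1,-]
Step 6: ref 2 -> HIT, frames=[2,1,-]
Step 7: ref 1 -> HIT, frames=[2,1,-]
Step 8: ref 4 -> FAULT, frames=[2,1,4]
Step 9: ref 2 -> HIT, frames=[2,1,4]
Step 10: ref 1 -> HIT, frames=[2,1,4]
Step 11: ref 1 -> HIT, frames=[2,1,4]
Step 12: ref 1 -> HIT, frames=[2,1,4]
Step 13: ref 3 -> FAULT, evict 2, frames=[3,1,4]
At step 13: evicted page 2

Answer: 2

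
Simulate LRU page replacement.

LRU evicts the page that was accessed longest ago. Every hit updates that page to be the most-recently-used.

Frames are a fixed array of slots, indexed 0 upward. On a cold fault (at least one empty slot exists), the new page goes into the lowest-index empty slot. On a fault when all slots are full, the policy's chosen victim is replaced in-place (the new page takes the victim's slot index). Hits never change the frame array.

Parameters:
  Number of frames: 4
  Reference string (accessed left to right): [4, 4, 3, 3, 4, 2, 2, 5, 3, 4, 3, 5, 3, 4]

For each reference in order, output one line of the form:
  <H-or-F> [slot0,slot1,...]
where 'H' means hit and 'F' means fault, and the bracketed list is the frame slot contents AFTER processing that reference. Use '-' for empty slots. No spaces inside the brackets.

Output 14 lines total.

F [4,-,-,-]
H [4,-,-,-]
F [4,3,-,-]
H [4,3,-,-]
H [4,3,-,-]
F [4,3,2,-]
H [4,3,2,-]
F [4,3,2,5]
H [4,3,2,5]
H [4,3,2,5]
H [4,3,2,5]
H [4,3,2,5]
H [4,3,2,5]
H [4,3,2,5]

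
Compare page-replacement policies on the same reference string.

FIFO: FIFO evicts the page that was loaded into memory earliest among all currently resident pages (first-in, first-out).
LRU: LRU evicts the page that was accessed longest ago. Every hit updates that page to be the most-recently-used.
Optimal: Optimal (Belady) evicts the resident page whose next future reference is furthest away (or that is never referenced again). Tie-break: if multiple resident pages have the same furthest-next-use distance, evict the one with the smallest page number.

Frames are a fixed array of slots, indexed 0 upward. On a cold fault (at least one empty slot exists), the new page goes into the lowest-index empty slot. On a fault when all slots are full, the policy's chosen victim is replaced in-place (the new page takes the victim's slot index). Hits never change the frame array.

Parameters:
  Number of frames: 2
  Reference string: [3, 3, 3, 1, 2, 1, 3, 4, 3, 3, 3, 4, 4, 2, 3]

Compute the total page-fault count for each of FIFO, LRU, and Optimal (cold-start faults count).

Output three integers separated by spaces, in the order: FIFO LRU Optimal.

Answer: 7 7 6

Derivation:
--- FIFO ---
  step 0: ref 3 -> FAULT, frames=[3,-] (faults so far: 1)
  step 1: ref 3 -> HIT, frames=[3,-] (faults so far: 1)
  step 2: ref 3 -> HIT, frames=[3,-] (faults so far: 1)
  step 3: ref 1 -> FAULT, frames=[3,1] (faults so far: 2)
  step 4: ref 2 -> FAULT, evict 3, frames=[2,1] (faults so far: 3)
  step 5: ref 1 -> HIT, frames=[2,1] (faults so far: 3)
  step 6: ref 3 -> FAULT, evict 1, frames=[2,3] (faults so far: 4)
  step 7: ref 4 -> FAULT, evict 2, frames=[4,3] (faults so far: 5)
  step 8: ref 3 -> HIT, frames=[4,3] (faults so far: 5)
  step 9: ref 3 -> HIT, frames=[4,3] (faults so far: 5)
  step 10: ref 3 -> HIT, frames=[4,3] (faults so far: 5)
  step 11: ref 4 -> HIT, frames=[4,3] (faults so far: 5)
  step 12: ref 4 -> HIT, frames=[4,3] (faults so far: 5)
  step 13: ref 2 -> FAULT, evict 3, frames=[4,2] (faults so far: 6)
  step 14: ref 3 -> FAULT, evict 4, frames=[3,2] (faults so far: 7)
  FIFO total faults: 7
--- LRU ---
  step 0: ref 3 -> FAULT, frames=[3,-] (faults so far: 1)
  step 1: ref 3 -> HIT, frames=[3,-] (faults so far: 1)
  step 2: ref 3 -> HIT, frames=[3,-] (faults so far: 1)
  step 3: ref 1 -> FAULT, frames=[3,1] (faults so far: 2)
  step 4: ref 2 -> FAULT, evict 3, frames=[2,1] (faults so far: 3)
  step 5: ref 1 -> HIT, frames=[2,1] (faults so far: 3)
  step 6: ref 3 -> FAULT, evict 2, frames=[3,1] (faults so far: 4)
  step 7: ref 4 -> FAULT, evict 1, frames=[3,4] (faults so far: 5)
  step 8: ref 3 -> HIT, frames=[3,4] (faults so far: 5)
  step 9: ref 3 -> HIT, frames=[3,4] (faults so far: 5)
  step 10: ref 3 -> HIT, frames=[3,4] (faults so far: 5)
  step 11: ref 4 -> HIT, frames=[3,4] (faults so far: 5)
  step 12: ref 4 -> HIT, frames=[3,4] (faults so far: 5)
  step 13: ref 2 -> FAULT, evict 3, frames=[2,4] (faults so far: 6)
  step 14: ref 3 -> FAULT, evict 4, frames=[2,3] (faults so far: 7)
  LRU total faults: 7
--- Optimal ---
  step 0: ref 3 -> FAULT, frames=[3,-] (faults so far: 1)
  step 1: ref 3 -> HIT, frames=[3,-] (faults so far: 1)
  step 2: ref 3 -> HIT, frames=[3,-] (faults so far: 1)
  step 3: ref 1 -> FAULT, frames=[3,1] (faults so far: 2)
  step 4: ref 2 -> FAULT, evict 3, frames=[2,1] (faults so far: 3)
  step 5: ref 1 -> HIT, frames=[2,1] (faults so far: 3)
  step 6: ref 3 -> FAULT, evict 1, frames=[2,3] (faults so far: 4)
  step 7: ref 4 -> FAULT, evict 2, frames=[4,3] (faults so far: 5)
  step 8: ref 3 -> HIT, frames=[4,3] (faults so far: 5)
  step 9: ref 3 -> HIT, frames=[4,3] (faults so far: 5)
  step 10: ref 3 -> HIT, frames=[4,3] (faults so far: 5)
  step 11: ref 4 -> HIT, frames=[4,3] (faults so far: 5)
  step 12: ref 4 -> HIT, frames=[4,3] (faults so far: 5)
  step 13: ref 2 -> FAULT, evict 4, frames=[2,3] (faults so far: 6)
  step 14: ref 3 -> HIT, frames=[2,3] (faults so far: 6)
  Optimal total faults: 6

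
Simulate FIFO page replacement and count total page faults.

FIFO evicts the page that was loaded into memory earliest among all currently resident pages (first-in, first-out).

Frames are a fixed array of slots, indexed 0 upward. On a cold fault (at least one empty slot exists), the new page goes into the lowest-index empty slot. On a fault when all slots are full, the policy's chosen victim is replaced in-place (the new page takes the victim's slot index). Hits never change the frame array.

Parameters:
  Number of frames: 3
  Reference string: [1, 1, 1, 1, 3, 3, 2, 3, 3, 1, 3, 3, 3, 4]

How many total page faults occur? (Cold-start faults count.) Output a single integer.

Step 0: ref 1 → FAULT, frames=[1,-,-]
Step 1: ref 1 → HIT, frames=[1,-,-]
Step 2: ref 1 → HIT, frames=[1,-,-]
Step 3: ref 1 → HIT, frames=[1,-,-]
Step 4: ref 3 → FAULT, frames=[1,3,-]
Step 5: ref 3 → HIT, frames=[1,3,-]
Step 6: ref 2 → FAULT, frames=[1,3,2]
Step 7: ref 3 → HIT, frames=[1,3,2]
Step 8: ref 3 → HIT, frames=[1,3,2]
Step 9: ref 1 → HIT, frames=[1,3,2]
Step 10: ref 3 → HIT, frames=[1,3,2]
Step 11: ref 3 → HIT, frames=[1,3,2]
Step 12: ref 3 → HIT, frames=[1,3,2]
Step 13: ref 4 → FAULT (evict 1), frames=[4,3,2]
Total faults: 4

Answer: 4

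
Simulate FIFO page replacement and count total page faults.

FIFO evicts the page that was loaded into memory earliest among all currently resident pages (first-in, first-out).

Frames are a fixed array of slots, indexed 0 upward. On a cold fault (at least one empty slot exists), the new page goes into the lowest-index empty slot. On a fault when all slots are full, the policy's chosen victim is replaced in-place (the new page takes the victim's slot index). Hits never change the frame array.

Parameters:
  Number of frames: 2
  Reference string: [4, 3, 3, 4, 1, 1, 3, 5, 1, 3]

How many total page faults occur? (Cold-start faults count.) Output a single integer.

Step 0: ref 4 → FAULT, frames=[4,-]
Step 1: ref 3 → FAULT, frames=[4,3]
Step 2: ref 3 → HIT, frames=[4,3]
Step 3: ref 4 → HIT, frames=[4,3]
Step 4: ref 1 → FAULT (evict 4), frames=[1,3]
Step 5: ref 1 → HIT, frames=[1,3]
Step 6: ref 3 → HIT, frames=[1,3]
Step 7: ref 5 → FAULT (evict 3), frames=[1,5]
Step 8: ref 1 → HIT, frames=[1,5]
Step 9: ref 3 → FAULT (evict 1), frames=[3,5]
Total faults: 5

Answer: 5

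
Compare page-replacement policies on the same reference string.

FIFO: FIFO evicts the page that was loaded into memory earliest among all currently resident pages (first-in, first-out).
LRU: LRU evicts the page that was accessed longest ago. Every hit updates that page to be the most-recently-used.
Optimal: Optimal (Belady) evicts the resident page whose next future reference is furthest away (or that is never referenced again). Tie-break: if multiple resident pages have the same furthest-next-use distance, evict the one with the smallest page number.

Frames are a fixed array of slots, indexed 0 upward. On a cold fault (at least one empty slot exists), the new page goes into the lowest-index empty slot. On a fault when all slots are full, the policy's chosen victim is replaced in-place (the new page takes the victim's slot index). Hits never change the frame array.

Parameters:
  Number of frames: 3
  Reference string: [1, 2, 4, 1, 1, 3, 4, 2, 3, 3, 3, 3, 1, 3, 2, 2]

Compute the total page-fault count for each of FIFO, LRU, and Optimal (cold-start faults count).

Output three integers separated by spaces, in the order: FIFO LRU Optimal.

Answer: 6 6 5

Derivation:
--- FIFO ---
  step 0: ref 1 -> FAULT, frames=[1,-,-] (faults so far: 1)
  step 1: ref 2 -> FAULT, frames=[1,2,-] (faults so far: 2)
  step 2: ref 4 -> FAULT, frames=[1,2,4] (faults so far: 3)
  step 3: ref 1 -> HIT, frames=[1,2,4] (faults so far: 3)
  step 4: ref 1 -> HIT, frames=[1,2,4] (faults so far: 3)
  step 5: ref 3 -> FAULT, evict 1, frames=[3,2,4] (faults so far: 4)
  step 6: ref 4 -> HIT, frames=[3,2,4] (faults so far: 4)
  step 7: ref 2 -> HIT, frames=[3,2,4] (faults so far: 4)
  step 8: ref 3 -> HIT, frames=[3,2,4] (faults so far: 4)
  step 9: ref 3 -> HIT, frames=[3,2,4] (faults so far: 4)
  step 10: ref 3 -> HIT, frames=[3,2,4] (faults so far: 4)
  step 11: ref 3 -> HIT, frames=[3,2,4] (faults so far: 4)
  step 12: ref 1 -> FAULT, evict 2, frames=[3,1,4] (faults so far: 5)
  step 13: ref 3 -> HIT, frames=[3,1,4] (faults so far: 5)
  step 14: ref 2 -> FAULT, evict 4, frames=[3,1,2] (faults so far: 6)
  step 15: ref 2 -> HIT, frames=[3,1,2] (faults so far: 6)
  FIFO total faults: 6
--- LRU ---
  step 0: ref 1 -> FAULT, frames=[1,-,-] (faults so far: 1)
  step 1: ref 2 -> FAULT, frames=[1,2,-] (faults so far: 2)
  step 2: ref 4 -> FAULT, frames=[1,2,4] (faults so far: 3)
  step 3: ref 1 -> HIT, frames=[1,2,4] (faults so far: 3)
  step 4: ref 1 -> HIT, frames=[1,2,4] (faults so far: 3)
  step 5: ref 3 -> FAULT, evict 2, frames=[1,3,4] (faults so far: 4)
  step 6: ref 4 -> HIT, frames=[1,3,4] (faults so far: 4)
  step 7: ref 2 -> FAULT, evict 1, frames=[2,3,4] (faults so far: 5)
  step 8: ref 3 -> HIT, frames=[2,3,4] (faults so far: 5)
  step 9: ref 3 -> HIT, frames=[2,3,4] (faults so far: 5)
  step 10: ref 3 -> HIT, frames=[2,3,4] (faults so far: 5)
  step 11: ref 3 -> HIT, frames=[2,3,4] (faults so far: 5)
  step 12: ref 1 -> FAULT, evict 4, frames=[2,3,1] (faults so far: 6)
  step 13: ref 3 -> HIT, frames=[2,3,1] (faults so far: 6)
  step 14: ref 2 -> HIT, frames=[2,3,1] (faults so far: 6)
  step 15: ref 2 -> HIT, frames=[2,3,1] (faults so far: 6)
  LRU total faults: 6
--- Optimal ---
  step 0: ref 1 -> FAULT, frames=[1,-,-] (faults so far: 1)
  step 1: ref 2 -> FAULT, frames=[1,2,-] (faults so far: 2)
  step 2: ref 4 -> FAULT, frames=[1,2,4] (faults so far: 3)
  step 3: ref 1 -> HIT, frames=[1,2,4] (faults so far: 3)
  step 4: ref 1 -> HIT, frames=[1,2,4] (faults so far: 3)
  step 5: ref 3 -> FAULT, evict 1, frames=[3,2,4] (faults so far: 4)
  step 6: ref 4 -> HIT, frames=[3,2,4] (faults so far: 4)
  step 7: ref 2 -> HIT, frames=[3,2,4] (faults so far: 4)
  step 8: ref 3 -> HIT, frames=[3,2,4] (faults so far: 4)
  step 9: ref 3 -> HIT, frames=[3,2,4] (faults so far: 4)
  step 10: ref 3 -> HIT, frames=[3,2,4] (faults so far: 4)
  step 11: ref 3 -> HIT, frames=[3,2,4] (faults so far: 4)
  step 12: ref 1 -> FAULT, evict 4, frames=[3,2,1] (faults so far: 5)
  step 13: ref 3 -> HIT, frames=[3,2,1] (faults so far: 5)
  step 14: ref 2 -> HIT, frames=[3,2,1] (faults so far: 5)
  step 15: ref 2 -> HIT, frames=[3,2,1] (faults so far: 5)
  Optimal total faults: 5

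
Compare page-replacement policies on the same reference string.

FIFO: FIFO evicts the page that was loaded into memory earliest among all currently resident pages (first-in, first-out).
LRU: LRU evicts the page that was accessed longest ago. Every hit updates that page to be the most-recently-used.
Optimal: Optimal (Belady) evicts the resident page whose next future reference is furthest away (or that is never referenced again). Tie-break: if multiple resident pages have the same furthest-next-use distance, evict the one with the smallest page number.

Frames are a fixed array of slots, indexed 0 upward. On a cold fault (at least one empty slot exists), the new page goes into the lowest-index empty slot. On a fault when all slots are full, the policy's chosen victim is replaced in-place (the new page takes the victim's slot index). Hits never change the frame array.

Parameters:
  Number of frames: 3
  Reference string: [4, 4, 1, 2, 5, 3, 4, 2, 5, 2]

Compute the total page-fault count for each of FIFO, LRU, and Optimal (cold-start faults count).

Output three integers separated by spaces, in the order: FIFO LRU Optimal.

--- FIFO ---
  step 0: ref 4 -> FAULT, frames=[4,-,-] (faults so far: 1)
  step 1: ref 4 -> HIT, frames=[4,-,-] (faults so far: 1)
  step 2: ref 1 -> FAULT, frames=[4,1,-] (faults so far: 2)
  step 3: ref 2 -> FAULT, frames=[4,1,2] (faults so far: 3)
  step 4: ref 5 -> FAULT, evict 4, frames=[5,1,2] (faults so far: 4)
  step 5: ref 3 -> FAULT, evict 1, frames=[5,3,2] (faults so far: 5)
  step 6: ref 4 -> FAULT, evict 2, frames=[5,3,4] (faults so far: 6)
  step 7: ref 2 -> FAULT, evict 5, frames=[2,3,4] (faults so far: 7)
  step 8: ref 5 -> FAULT, evict 3, frames=[2,5,4] (faults so far: 8)
  step 9: ref 2 -> HIT, frames=[2,5,4] (faults so far: 8)
  FIFO total faults: 8
--- LRU ---
  step 0: ref 4 -> FAULT, frames=[4,-,-] (faults so far: 1)
  step 1: ref 4 -> HIT, frames=[4,-,-] (faults so far: 1)
  step 2: ref 1 -> FAULT, frames=[4,1,-] (faults so far: 2)
  step 3: ref 2 -> FAULT, frames=[4,1,2] (faults so far: 3)
  step 4: ref 5 -> FAULT, evict 4, frames=[5,1,2] (faults so far: 4)
  step 5: ref 3 -> FAULT, evict 1, frames=[5,3,2] (faults so far: 5)
  step 6: ref 4 -> FAULT, evict 2, frames=[5,3,4] (faults so far: 6)
  step 7: ref 2 -> FAULT, evict 5, frames=[2,3,4] (faults so far: 7)
  step 8: ref 5 -> FAULT, evict 3, frames=[2,5,4] (faults so far: 8)
  step 9: ref 2 -> HIT, frames=[2,5,4] (faults so far: 8)
  LRU total faults: 8
--- Optimal ---
  step 0: ref 4 -> FAULT, frames=[4,-,-] (faults so far: 1)
  step 1: ref 4 -> HIT, frames=[4,-,-] (faults so far: 1)
  step 2: ref 1 -> FAULT, frames=[4,1,-] (faults so far: 2)
  step 3: ref 2 -> FAULT, frames=[4,1,2] (faults so far: 3)
  step 4: ref 5 -> FAULT, evict 1, frames=[4,5,2] (faults so far: 4)
  step 5: ref 3 -> FAULT, evict 5, frames=[4,3,2] (faults so far: 5)
  step 6: ref 4 -> HIT, frames=[4,3,2] (faults so far: 5)
  step 7: ref 2 -> HIT, frames=[4,3,2] (faults so far: 5)
  step 8: ref 5 -> FAULT, evict 3, frames=[4,5,2] (faults so far: 6)
  step 9: ref 2 -> HIT, frames=[4,5,2] (faults so far: 6)
  Optimal total faults: 6

Answer: 8 8 6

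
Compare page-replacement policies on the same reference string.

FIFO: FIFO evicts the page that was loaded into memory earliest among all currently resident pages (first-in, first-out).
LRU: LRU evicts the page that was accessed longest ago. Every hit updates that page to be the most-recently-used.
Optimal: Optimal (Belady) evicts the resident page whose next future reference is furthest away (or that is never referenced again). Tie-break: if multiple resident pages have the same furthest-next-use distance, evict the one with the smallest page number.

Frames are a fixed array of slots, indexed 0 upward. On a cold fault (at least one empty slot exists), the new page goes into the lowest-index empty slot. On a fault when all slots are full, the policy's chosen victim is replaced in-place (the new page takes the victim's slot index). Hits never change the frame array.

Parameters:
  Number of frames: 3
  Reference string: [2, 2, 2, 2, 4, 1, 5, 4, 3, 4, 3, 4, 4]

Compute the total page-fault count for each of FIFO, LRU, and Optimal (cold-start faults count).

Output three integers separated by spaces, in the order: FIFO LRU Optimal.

--- FIFO ---
  step 0: ref 2 -> FAULT, frames=[2,-,-] (faults so far: 1)
  step 1: ref 2 -> HIT, frames=[2,-,-] (faults so far: 1)
  step 2: ref 2 -> HIT, frames=[2,-,-] (faults so far: 1)
  step 3: ref 2 -> HIT, frames=[2,-,-] (faults so far: 1)
  step 4: ref 4 -> FAULT, frames=[2,4,-] (faults so far: 2)
  step 5: ref 1 -> FAULT, frames=[2,4,1] (faults so far: 3)
  step 6: ref 5 -> FAULT, evict 2, frames=[5,4,1] (faults so far: 4)
  step 7: ref 4 -> HIT, frames=[5,4,1] (faults so far: 4)
  step 8: ref 3 -> FAULT, evict 4, frames=[5,3,1] (faults so far: 5)
  step 9: ref 4 -> FAULT, evict 1, frames=[5,3,4] (faults so far: 6)
  step 10: ref 3 -> HIT, frames=[5,3,4] (faults so far: 6)
  step 11: ref 4 -> HIT, frames=[5,3,4] (faults so far: 6)
  step 12: ref 4 -> HIT, frames=[5,3,4] (faults so far: 6)
  FIFO total faults: 6
--- LRU ---
  step 0: ref 2 -> FAULT, frames=[2,-,-] (faults so far: 1)
  step 1: ref 2 -> HIT, frames=[2,-,-] (faults so far: 1)
  step 2: ref 2 -> HIT, frames=[2,-,-] (faults so far: 1)
  step 3: ref 2 -> HIT, frames=[2,-,-] (faults so far: 1)
  step 4: ref 4 -> FAULT, frames=[2,4,-] (faults so far: 2)
  step 5: ref 1 -> FAULT, frames=[2,4,1] (faults so far: 3)
  step 6: ref 5 -> FAULT, evict 2, frames=[5,4,1] (faults so far: 4)
  step 7: ref 4 -> HIT, frames=[5,4,1] (faults so far: 4)
  step 8: ref 3 -> FAULT, evict 1, frames=[5,4,3] (faults so far: 5)
  step 9: ref 4 -> HIT, frames=[5,4,3] (faults so far: 5)
  step 10: ref 3 -> HIT, frames=[5,4,3] (faults so far: 5)
  step 11: ref 4 -> HIT, frames=[5,4,3] (faults so far: 5)
  step 12: ref 4 -> HIT, frames=[5,4,3] (faults so far: 5)
  LRU total faults: 5
--- Optimal ---
  step 0: ref 2 -> FAULT, frames=[2,-,-] (faults so far: 1)
  step 1: ref 2 -> HIT, frames=[2,-,-] (faults so far: 1)
  step 2: ref 2 -> HIT, frames=[2,-,-] (faults so far: 1)
  step 3: ref 2 -> HIT, frames=[2,-,-] (faults so far: 1)
  step 4: ref 4 -> FAULT, frames=[2,4,-] (faults so far: 2)
  step 5: ref 1 -> FAULT, frames=[2,4,1] (faults so far: 3)
  step 6: ref 5 -> FAULT, evict 1, frames=[2,4,5] (faults so far: 4)
  step 7: ref 4 -> HIT, frames=[2,4,5] (faults so far: 4)
  step 8: ref 3 -> FAULT, evict 2, frames=[3,4,5] (faults so far: 5)
  step 9: ref 4 -> HIT, frames=[3,4,5] (faults so far: 5)
  step 10: ref 3 -> HIT, frames=[3,4,5] (faults so far: 5)
  step 11: ref 4 -> HIT, frames=[3,4,5] (faults so far: 5)
  step 12: ref 4 -> HIT, frames=[3,4,5] (faults so far: 5)
  Optimal total faults: 5

Answer: 6 5 5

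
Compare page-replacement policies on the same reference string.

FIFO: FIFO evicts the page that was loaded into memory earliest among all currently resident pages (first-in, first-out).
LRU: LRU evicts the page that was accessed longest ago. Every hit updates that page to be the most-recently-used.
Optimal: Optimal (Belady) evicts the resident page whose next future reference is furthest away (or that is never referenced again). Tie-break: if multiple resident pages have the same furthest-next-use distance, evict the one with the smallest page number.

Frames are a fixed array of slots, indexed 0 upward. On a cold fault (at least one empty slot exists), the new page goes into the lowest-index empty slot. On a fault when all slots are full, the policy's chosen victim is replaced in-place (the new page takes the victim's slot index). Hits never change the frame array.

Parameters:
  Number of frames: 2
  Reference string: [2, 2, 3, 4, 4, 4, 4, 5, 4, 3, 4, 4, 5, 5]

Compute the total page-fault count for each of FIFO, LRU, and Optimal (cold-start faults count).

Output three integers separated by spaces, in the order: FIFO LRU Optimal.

Answer: 7 6 6

Derivation:
--- FIFO ---
  step 0: ref 2 -> FAULT, frames=[2,-] (faults so far: 1)
  step 1: ref 2 -> HIT, frames=[2,-] (faults so far: 1)
  step 2: ref 3 -> FAULT, frames=[2,3] (faults so far: 2)
  step 3: ref 4 -> FAULT, evict 2, frames=[4,3] (faults so far: 3)
  step 4: ref 4 -> HIT, frames=[4,3] (faults so far: 3)
  step 5: ref 4 -> HIT, frames=[4,3] (faults so far: 3)
  step 6: ref 4 -> HIT, frames=[4,3] (faults so far: 3)
  step 7: ref 5 -> FAULT, evict 3, frames=[4,5] (faults so far: 4)
  step 8: ref 4 -> HIT, frames=[4,5] (faults so far: 4)
  step 9: ref 3 -> FAULT, evict 4, frames=[3,5] (faults so far: 5)
  step 10: ref 4 -> FAULT, evict 5, frames=[3,4] (faults so far: 6)
  step 11: ref 4 -> HIT, frames=[3,4] (faults so far: 6)
  step 12: ref 5 -> FAULT, evict 3, frames=[5,4] (faults so far: 7)
  step 13: ref 5 -> HIT, frames=[5,4] (faults so far: 7)
  FIFO total faults: 7
--- LRU ---
  step 0: ref 2 -> FAULT, frames=[2,-] (faults so far: 1)
  step 1: ref 2 -> HIT, frames=[2,-] (faults so far: 1)
  step 2: ref 3 -> FAULT, frames=[2,3] (faults so far: 2)
  step 3: ref 4 -> FAULT, evict 2, frames=[4,3] (faults so far: 3)
  step 4: ref 4 -> HIT, frames=[4,3] (faults so far: 3)
  step 5: ref 4 -> HIT, frames=[4,3] (faults so far: 3)
  step 6: ref 4 -> HIT, frames=[4,3] (faults so far: 3)
  step 7: ref 5 -> FAULT, evict 3, frames=[4,5] (faults so far: 4)
  step 8: ref 4 -> HIT, frames=[4,5] (faults so far: 4)
  step 9: ref 3 -> FAULT, evict 5, frames=[4,3] (faults so far: 5)
  step 10: ref 4 -> HIT, frames=[4,3] (faults so far: 5)
  step 11: ref 4 -> HIT, frames=[4,3] (faults so far: 5)
  step 12: ref 5 -> FAULT, evict 3, frames=[4,5] (faults so far: 6)
  step 13: ref 5 -> HIT, frames=[4,5] (faults so far: 6)
  LRU total faults: 6
--- Optimal ---
  step 0: ref 2 -> FAULT, frames=[2,-] (faults so far: 1)
  step 1: ref 2 -> HIT, frames=[2,-] (faults so far: 1)
  step 2: ref 3 -> FAULT, frames=[2,3] (faults so far: 2)
  step 3: ref 4 -> FAULT, evict 2, frames=[4,3] (faults so far: 3)
  step 4: ref 4 -> HIT, frames=[4,3] (faults so far: 3)
  step 5: ref 4 -> HIT, frames=[4,3] (faults so far: 3)
  step 6: ref 4 -> HIT, frames=[4,3] (faults so far: 3)
  step 7: ref 5 -> FAULT, evict 3, frames=[4,5] (faults so far: 4)
  step 8: ref 4 -> HIT, frames=[4,5] (faults so far: 4)
  step 9: ref 3 -> FAULT, evict 5, frames=[4,3] (faults so far: 5)
  step 10: ref 4 -> HIT, frames=[4,3] (faults so far: 5)
  step 11: ref 4 -> HIT, frames=[4,3] (faults so far: 5)
  step 12: ref 5 -> FAULT, evict 3, frames=[4,5] (faults so far: 6)
  step 13: ref 5 -> HIT, frames=[4,5] (faults so far: 6)
  Optimal total faults: 6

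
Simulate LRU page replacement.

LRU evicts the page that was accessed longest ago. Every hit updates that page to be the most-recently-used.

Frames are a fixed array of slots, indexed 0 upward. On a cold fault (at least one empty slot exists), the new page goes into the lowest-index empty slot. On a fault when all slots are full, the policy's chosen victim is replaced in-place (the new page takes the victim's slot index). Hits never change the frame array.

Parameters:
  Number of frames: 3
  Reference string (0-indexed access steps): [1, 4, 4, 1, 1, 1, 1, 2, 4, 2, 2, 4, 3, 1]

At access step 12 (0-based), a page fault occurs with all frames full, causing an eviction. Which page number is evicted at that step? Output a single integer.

Answer: 1

Derivation:
Step 0: ref 1 -> FAULT, frames=[1,-,-]
Step 1: ref 4 -> FAULT, frames=[1,4,-]
Step 2: ref 4 -> HIT, frames=[1,4,-]
Step 3: ref 1 -> HIT, frames=[1,4,-]
Step 4: ref 1 -> HIT, frames=[1,4,-]
Step 5: ref 1 -> HIT, frames=[1,4,-]
Step 6: ref 1 -> HIT, frames=[1,4,-]
Step 7: ref 2 -> FAULT, frames=[1,4,2]
Step 8: ref 4 -> HIT, frames=[1,4,2]
Step 9: ref 2 -> HIT, frames=[1,4,2]
Step 10: ref 2 -> HIT, frames=[1,4,2]
Step 11: ref 4 -> HIT, frames=[1,4,2]
Step 12: ref 3 -> FAULT, evict 1, frames=[3,4,2]
At step 12: evicted page 1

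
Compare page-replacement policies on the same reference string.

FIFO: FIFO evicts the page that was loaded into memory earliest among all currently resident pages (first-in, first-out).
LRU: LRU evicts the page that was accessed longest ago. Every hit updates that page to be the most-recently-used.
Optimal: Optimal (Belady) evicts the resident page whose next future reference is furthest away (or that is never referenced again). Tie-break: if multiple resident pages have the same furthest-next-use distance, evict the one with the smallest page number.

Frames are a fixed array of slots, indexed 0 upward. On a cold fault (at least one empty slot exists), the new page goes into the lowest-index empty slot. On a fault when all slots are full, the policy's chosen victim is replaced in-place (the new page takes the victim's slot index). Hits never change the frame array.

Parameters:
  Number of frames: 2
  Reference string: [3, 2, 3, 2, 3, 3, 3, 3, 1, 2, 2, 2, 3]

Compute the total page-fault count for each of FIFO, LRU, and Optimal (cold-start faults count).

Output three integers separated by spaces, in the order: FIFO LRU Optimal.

Answer: 4 5 4

Derivation:
--- FIFO ---
  step 0: ref 3 -> FAULT, frames=[3,-] (faults so far: 1)
  step 1: ref 2 -> FAULT, frames=[3,2] (faults so far: 2)
  step 2: ref 3 -> HIT, frames=[3,2] (faults so far: 2)
  step 3: ref 2 -> HIT, frames=[3,2] (faults so far: 2)
  step 4: ref 3 -> HIT, frames=[3,2] (faults so far: 2)
  step 5: ref 3 -> HIT, frames=[3,2] (faults so far: 2)
  step 6: ref 3 -> HIT, frames=[3,2] (faults so far: 2)
  step 7: ref 3 -> HIT, frames=[3,2] (faults so far: 2)
  step 8: ref 1 -> FAULT, evict 3, frames=[1,2] (faults so far: 3)
  step 9: ref 2 -> HIT, frames=[1,2] (faults so far: 3)
  step 10: ref 2 -> HIT, frames=[1,2] (faults so far: 3)
  step 11: ref 2 -> HIT, frames=[1,2] (faults so far: 3)
  step 12: ref 3 -> FAULT, evict 2, frames=[1,3] (faults so far: 4)
  FIFO total faults: 4
--- LRU ---
  step 0: ref 3 -> FAULT, frames=[3,-] (faults so far: 1)
  step 1: ref 2 -> FAULT, frames=[3,2] (faults so far: 2)
  step 2: ref 3 -> HIT, frames=[3,2] (faults so far: 2)
  step 3: ref 2 -> HIT, frames=[3,2] (faults so far: 2)
  step 4: ref 3 -> HIT, frames=[3,2] (faults so far: 2)
  step 5: ref 3 -> HIT, frames=[3,2] (faults so far: 2)
  step 6: ref 3 -> HIT, frames=[3,2] (faults so far: 2)
  step 7: ref 3 -> HIT, frames=[3,2] (faults so far: 2)
  step 8: ref 1 -> FAULT, evict 2, frames=[3,1] (faults so far: 3)
  step 9: ref 2 -> FAULT, evict 3, frames=[2,1] (faults so far: 4)
  step 10: ref 2 -> HIT, frames=[2,1] (faults so far: 4)
  step 11: ref 2 -> HIT, frames=[2,1] (faults so far: 4)
  step 12: ref 3 -> FAULT, evict 1, frames=[2,3] (faults so far: 5)
  LRU total faults: 5
--- Optimal ---
  step 0: ref 3 -> FAULT, frames=[3,-] (faults so far: 1)
  step 1: ref 2 -> FAULT, frames=[3,2] (faults so far: 2)
  step 2: ref 3 -> HIT, frames=[3,2] (faults so far: 2)
  step 3: ref 2 -> HIT, frames=[3,2] (faults so far: 2)
  step 4: ref 3 -> HIT, frames=[3,2] (faults so far: 2)
  step 5: ref 3 -> HIT, frames=[3,2] (faults so far: 2)
  step 6: ref 3 -> HIT, frames=[3,2] (faults so far: 2)
  step 7: ref 3 -> HIT, frames=[3,2] (faults so far: 2)
  step 8: ref 1 -> FAULT, evict 3, frames=[1,2] (faults so far: 3)
  step 9: ref 2 -> HIT, frames=[1,2] (faults so far: 3)
  step 10: ref 2 -> HIT, frames=[1,2] (faults so far: 3)
  step 11: ref 2 -> HIT, frames=[1,2] (faults so far: 3)
  step 12: ref 3 -> FAULT, evict 1, frames=[3,2] (faults so far: 4)
  Optimal total faults: 4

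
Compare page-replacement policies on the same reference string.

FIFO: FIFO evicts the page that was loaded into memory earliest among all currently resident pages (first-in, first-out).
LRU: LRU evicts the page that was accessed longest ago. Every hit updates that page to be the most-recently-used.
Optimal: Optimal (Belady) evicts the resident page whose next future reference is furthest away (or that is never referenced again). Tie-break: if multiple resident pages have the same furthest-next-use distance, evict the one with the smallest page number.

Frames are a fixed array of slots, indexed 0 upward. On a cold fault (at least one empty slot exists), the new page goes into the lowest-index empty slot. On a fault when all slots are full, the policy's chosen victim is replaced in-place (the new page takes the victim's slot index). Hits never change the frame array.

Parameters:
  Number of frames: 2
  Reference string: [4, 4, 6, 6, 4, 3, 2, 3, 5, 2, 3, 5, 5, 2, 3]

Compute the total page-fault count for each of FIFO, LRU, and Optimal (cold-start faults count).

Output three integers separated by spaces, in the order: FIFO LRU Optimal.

Answer: 7 10 7

Derivation:
--- FIFO ---
  step 0: ref 4 -> FAULT, frames=[4,-] (faults so far: 1)
  step 1: ref 4 -> HIT, frames=[4,-] (faults so far: 1)
  step 2: ref 6 -> FAULT, frames=[4,6] (faults so far: 2)
  step 3: ref 6 -> HIT, frames=[4,6] (faults so far: 2)
  step 4: ref 4 -> HIT, frames=[4,6] (faults so far: 2)
  step 5: ref 3 -> FAULT, evict 4, frames=[3,6] (faults so far: 3)
  step 6: ref 2 -> FAULT, evict 6, frames=[3,2] (faults so far: 4)
  step 7: ref 3 -> HIT, frames=[3,2] (faults so far: 4)
  step 8: ref 5 -> FAULT, evict 3, frames=[5,2] (faults so far: 5)
  step 9: ref 2 -> HIT, frames=[5,2] (faults so far: 5)
  step 10: ref 3 -> FAULT, evict 2, frames=[5,3] (faults so far: 6)
  step 11: ref 5 -> HIT, frames=[5,3] (faults so far: 6)
  step 12: ref 5 -> HIT, frames=[5,3] (faults so far: 6)
  step 13: ref 2 -> FAULT, evict 5, frames=[2,3] (faults so far: 7)
  step 14: ref 3 -> HIT, frames=[2,3] (faults so far: 7)
  FIFO total faults: 7
--- LRU ---
  step 0: ref 4 -> FAULT, frames=[4,-] (faults so far: 1)
  step 1: ref 4 -> HIT, frames=[4,-] (faults so far: 1)
  step 2: ref 6 -> FAULT, frames=[4,6] (faults so far: 2)
  step 3: ref 6 -> HIT, frames=[4,6] (faults so far: 2)
  step 4: ref 4 -> HIT, frames=[4,6] (faults so far: 2)
  step 5: ref 3 -> FAULT, evict 6, frames=[4,3] (faults so far: 3)
  step 6: ref 2 -> FAULT, evict 4, frames=[2,3] (faults so far: 4)
  step 7: ref 3 -> HIT, frames=[2,3] (faults so far: 4)
  step 8: ref 5 -> FAULT, evict 2, frames=[5,3] (faults so far: 5)
  step 9: ref 2 -> FAULT, evict 3, frames=[5,2] (faults so far: 6)
  step 10: ref 3 -> FAULT, evict 5, frames=[3,2] (faults so far: 7)
  step 11: ref 5 -> FAULT, evict 2, frames=[3,5] (faults so far: 8)
  step 12: ref 5 -> HIT, frames=[3,5] (faults so far: 8)
  step 13: ref 2 -> FAULT, evict 3, frames=[2,5] (faults so far: 9)
  step 14: ref 3 -> FAULT, evict 5, frames=[2,3] (faults so far: 10)
  LRU total faults: 10
--- Optimal ---
  step 0: ref 4 -> FAULT, frames=[4,-] (faults so far: 1)
  step 1: ref 4 -> HIT, frames=[4,-] (faults so far: 1)
  step 2: ref 6 -> FAULT, frames=[4,6] (faults so far: 2)
  step 3: ref 6 -> HIT, frames=[4,6] (faults so far: 2)
  step 4: ref 4 -> HIT, frames=[4,6] (faults so far: 2)
  step 5: ref 3 -> FAULT, evict 4, frames=[3,6] (faults so far: 3)
  step 6: ref 2 -> FAULT, evict 6, frames=[3,2] (faults so far: 4)
  step 7: ref 3 -> HIT, frames=[3,2] (faults so far: 4)
  step 8: ref 5 -> FAULT, evict 3, frames=[5,2] (faults so far: 5)
  step 9: ref 2 -> HIT, frames=[5,2] (faults so far: 5)
  step 10: ref 3 -> FAULT, evict 2, frames=[5,3] (faults so far: 6)
  step 11: ref 5 -> HIT, frames=[5,3] (faults so far: 6)
  step 12: ref 5 -> HIT, frames=[5,3] (faults so far: 6)
  step 13: ref 2 -> FAULT, evict 5, frames=[2,3] (faults so far: 7)
  step 14: ref 3 -> HIT, frames=[2,3] (faults so far: 7)
  Optimal total faults: 7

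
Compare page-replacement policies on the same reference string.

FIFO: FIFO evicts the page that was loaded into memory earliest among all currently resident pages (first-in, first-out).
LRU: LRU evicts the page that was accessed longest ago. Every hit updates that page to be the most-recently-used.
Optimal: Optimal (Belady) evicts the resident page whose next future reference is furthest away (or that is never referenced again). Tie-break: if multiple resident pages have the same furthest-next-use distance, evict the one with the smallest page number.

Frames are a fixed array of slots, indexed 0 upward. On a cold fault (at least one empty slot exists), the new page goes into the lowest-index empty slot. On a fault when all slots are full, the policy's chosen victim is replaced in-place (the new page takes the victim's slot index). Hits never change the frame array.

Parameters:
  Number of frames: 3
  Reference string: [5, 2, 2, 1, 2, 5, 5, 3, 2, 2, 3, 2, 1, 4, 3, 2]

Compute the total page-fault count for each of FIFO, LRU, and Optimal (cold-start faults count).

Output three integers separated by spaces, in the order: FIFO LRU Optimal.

Answer: 6 8 5

Derivation:
--- FIFO ---
  step 0: ref 5 -> FAULT, frames=[5,-,-] (faults so far: 1)
  step 1: ref 2 -> FAULT, frames=[5,2,-] (faults so far: 2)
  step 2: ref 2 -> HIT, frames=[5,2,-] (faults so far: 2)
  step 3: ref 1 -> FAULT, frames=[5,2,1] (faults so far: 3)
  step 4: ref 2 -> HIT, frames=[5,2,1] (faults so far: 3)
  step 5: ref 5 -> HIT, frames=[5,2,1] (faults so far: 3)
  step 6: ref 5 -> HIT, frames=[5,2,1] (faults so far: 3)
  step 7: ref 3 -> FAULT, evict 5, frames=[3,2,1] (faults so far: 4)
  step 8: ref 2 -> HIT, frames=[3,2,1] (faults so far: 4)
  step 9: ref 2 -> HIT, frames=[3,2,1] (faults so far: 4)
  step 10: ref 3 -> HIT, frames=[3,2,1] (faults so far: 4)
  step 11: ref 2 -> HIT, frames=[3,2,1] (faults so far: 4)
  step 12: ref 1 -> HIT, frames=[3,2,1] (faults so far: 4)
  step 13: ref 4 -> FAULT, evict 2, frames=[3,4,1] (faults so far: 5)
  step 14: ref 3 -> HIT, frames=[3,4,1] (faults so far: 5)
  step 15: ref 2 -> FAULT, evict 1, frames=[3,4,2] (faults so far: 6)
  FIFO total faults: 6
--- LRU ---
  step 0: ref 5 -> FAULT, frames=[5,-,-] (faults so far: 1)
  step 1: ref 2 -> FAULT, frames=[5,2,-] (faults so far: 2)
  step 2: ref 2 -> HIT, frames=[5,2,-] (faults so far: 2)
  step 3: ref 1 -> FAULT, frames=[5,2,1] (faults so far: 3)
  step 4: ref 2 -> HIT, frames=[5,2,1] (faults so far: 3)
  step 5: ref 5 -> HIT, frames=[5,2,1] (faults so far: 3)
  step 6: ref 5 -> HIT, frames=[5,2,1] (faults so far: 3)
  step 7: ref 3 -> FAULT, evict 1, frames=[5,2,3] (faults so far: 4)
  step 8: ref 2 -> HIT, frames=[5,2,3] (faults so far: 4)
  step 9: ref 2 -> HIT, frames=[5,2,3] (faults so far: 4)
  step 10: ref 3 -> HIT, frames=[5,2,3] (faults so far: 4)
  step 11: ref 2 -> HIT, frames=[5,2,3] (faults so far: 4)
  step 12: ref 1 -> FAULT, evict 5, frames=[1,2,3] (faults so far: 5)
  step 13: ref 4 -> FAULT, evict 3, frames=[1,2,4] (faults so far: 6)
  step 14: ref 3 -> FAULT, evict 2, frames=[1,3,4] (faults so far: 7)
  step 15: ref 2 -> FAULT, evict 1, frames=[2,3,4] (faults so far: 8)
  LRU total faults: 8
--- Optimal ---
  step 0: ref 5 -> FAULT, frames=[5,-,-] (faults so far: 1)
  step 1: ref 2 -> FAULT, frames=[5,2,-] (faults so far: 2)
  step 2: ref 2 -> HIT, frames=[5,2,-] (faults so far: 2)
  step 3: ref 1 -> FAULT, frames=[5,2,1] (faults so far: 3)
  step 4: ref 2 -> HIT, frames=[5,2,1] (faults so far: 3)
  step 5: ref 5 -> HIT, frames=[5,2,1] (faults so far: 3)
  step 6: ref 5 -> HIT, frames=[5,2,1] (faults so far: 3)
  step 7: ref 3 -> FAULT, evict 5, frames=[3,2,1] (faults so far: 4)
  step 8: ref 2 -> HIT, frames=[3,2,1] (faults so far: 4)
  step 9: ref 2 -> HIT, frames=[3,2,1] (faults so far: 4)
  step 10: ref 3 -> HIT, frames=[3,2,1] (faults so far: 4)
  step 11: ref 2 -> HIT, frames=[3,2,1] (faults so far: 4)
  step 12: ref 1 -> HIT, frames=[3,2,1] (faults so far: 4)
  step 13: ref 4 -> FAULT, evict 1, frames=[3,2,4] (faults so far: 5)
  step 14: ref 3 -> HIT, frames=[3,2,4] (faults so far: 5)
  step 15: ref 2 -> HIT, frames=[3,2,4] (faults so far: 5)
  Optimal total faults: 5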